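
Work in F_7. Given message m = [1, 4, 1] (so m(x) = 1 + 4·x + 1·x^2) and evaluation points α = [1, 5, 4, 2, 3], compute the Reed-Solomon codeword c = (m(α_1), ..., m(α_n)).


c = [6, 4, 5, 6, 1]

Message polynomial: m(x) = 1 + 4·x + 1·x^2 (mod 7).
For each evaluation point α_i, compute m(α_i) mod 7:
  α_1 = 1: Horner steps 1 → 5 → 6, so m(1) = 6.
  α_2 = 5: Horner steps 1 → 2 → 4, so m(5) = 4.
  α_3 = 4: Horner steps 1 → 1 → 5, so m(4) = 5.
  α_4 = 2: Horner steps 1 → 6 → 6, so m(2) = 6.
  α_5 = 3: Horner steps 1 → 0 → 1, so m(3) = 1.
Codeword c = [6, 4, 5, 6, 1] ∈ F_7^5.


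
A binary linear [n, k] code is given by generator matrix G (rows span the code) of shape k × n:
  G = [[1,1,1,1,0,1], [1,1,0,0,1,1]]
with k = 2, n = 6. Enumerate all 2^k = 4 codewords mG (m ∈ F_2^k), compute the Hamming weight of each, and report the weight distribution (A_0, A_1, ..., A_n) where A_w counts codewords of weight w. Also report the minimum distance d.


Weight distribution: A_0 = 1, A_3 = 1, A_4 = 1, A_5 = 1. Minimum distance d = 3.

Enumerate all 2^2 = 4 messages m ∈ F_2^2.
For each, compute codeword c = mG in F_2^6, then tally its weight.
  m = 00 → c = 000000, weight = 0.
  m = 10 → c = 111101, weight = 5.
  m = 01 → c = 110011, weight = 4.
  m = 11 → c = 001110, weight = 3.
Tally weights:
  weight 0: 1 codewords.
  weight 3: 1 codewords.
  weight 4: 1 codewords.
  weight 5: 1 codewords.
Minimum distance d = smallest w > 0 with A_w > 0 = 3.
Sanity: Σ A_w = 4 = 2^2 = 4 ✓.


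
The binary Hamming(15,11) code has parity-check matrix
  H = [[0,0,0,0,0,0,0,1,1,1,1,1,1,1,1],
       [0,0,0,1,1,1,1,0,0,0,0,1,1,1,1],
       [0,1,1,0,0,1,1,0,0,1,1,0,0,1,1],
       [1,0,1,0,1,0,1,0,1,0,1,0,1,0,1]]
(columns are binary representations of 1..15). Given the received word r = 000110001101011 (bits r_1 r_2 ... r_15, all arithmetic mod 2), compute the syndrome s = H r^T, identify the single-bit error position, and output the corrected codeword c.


s = (1, 1, 1, 1)^T, error position = 15, corrected codeword c = 000110001101010

Compute s = H r^T mod 2 one row at a time:
  s_1 = 0 + 1 + 1 + 0 + 1 + 0 + 1 + 1 = 5 ≡ 1 (mod 2).
  s_2 = 1 + 1 + 0 + 0 + 1 + 0 + 1 + 1 = 5 ≡ 1 (mod 2).
  s_3 = 0 + 0 + 0 + 0 + 1 + 0 + 1 + 1 = 3 ≡ 1 (mod 2).
  s_4 = 0 + 0 + 1 + 0 + 1 + 0 + 0 + 1 = 3 ≡ 1 (mod 2).
s = (1, 1, 1, 1)^T — this equals column 15 of H (binary 1111), so error is at position 15.
Correct: flip bit 15 of r = 000110001101011 to get c = 000110001101010.


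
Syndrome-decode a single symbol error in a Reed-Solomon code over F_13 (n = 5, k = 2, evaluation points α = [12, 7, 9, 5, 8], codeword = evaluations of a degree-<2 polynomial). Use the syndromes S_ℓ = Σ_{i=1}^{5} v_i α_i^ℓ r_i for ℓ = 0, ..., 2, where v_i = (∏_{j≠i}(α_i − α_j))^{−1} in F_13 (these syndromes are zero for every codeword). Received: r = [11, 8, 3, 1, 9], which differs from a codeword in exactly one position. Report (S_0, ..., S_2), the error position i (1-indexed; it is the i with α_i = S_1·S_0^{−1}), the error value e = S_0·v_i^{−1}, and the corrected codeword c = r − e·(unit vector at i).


S = (1, 7, 10), error at position 2, error magnitude e = 6, c = [11, 2, 3, 1, 9].

Step 1: column multipliers v_i = (∏_{j≠i}(α_i − α_j))^{−1} mod 13.
  i = 1 (α = 12): (12−7)(12−9)(12−5)(12−8) = 5·3·7·4 = 420 ≡ 4, so v_1 = 4^{−1} = 10 (mod 13).
  i = 2 (α = 7): (7−12)(7−9)(7−5)(7−8) = (−5)·(−2)·2·(−1) = −20 ≡ 6, so v_2 = 6^{−1} = 11 (mod 13).
  i = 3 (α = 9): (9−12)(9−7)(9−5)(9−8) = (−3)·2·4·1 = −24 ≡ 2, so v_3 = 2^{−1} = 7 (mod 13).
  i = 4 (α = 5): (5−12)(5−7)(5−9)(5−8) = (−7)·(−2)·(−4)·(−3) = 168 ≡ 12, so v_4 = 12^{−1} = 12 (mod 13).
  i = 5 (α = 8): (8−12)(8−7)(8−9)(8−5) = (−4)·1·(−1)·3 = 12 ≡ 12, so v_5 = 12^{−1} = 12 (mod 13).
  v = [10, 11, 7, 12, 12].
Step 2: syndromes of r = [11, 8, 3, 1, 9] (all sums mod 13).
  S_0 = Σ v_i r_i = 10·11 + 11·8 + 7·3 + 12·1 + 12·9 = 339 ≡ 1.
  S_1 = Σ v_i α_i r_i = 10·12·11 + 11·7·8 + 7·9·3 + 12·5·1 + 12·8·9 = 3049 ≡ 7.
  α_i^2 mod 13 = [1, 10, 3, 12, 12].
  S_2 = Σ v_i α_i^2 r_i = 10·1·11 + 11·10·8 + 7·3·3 + 12·12·1 + 12·12·9 = 2493 ≡ 10.
  S = (1, 7, 10) ≠ 0, so r is not a codeword (an error is present).
Step 3: locate the error. For a single error e at position i, S_ℓ = v_i·e·α_i^ℓ, so α_err = S_1/S_0.
  S_0^{−1} = 1^{−1} = 1 (mod 13), so α_err = 7·1 = 7 ≡ 7 = α_2. Error position i = 2.
  Consistency check: S_2/S_1 = 10·2 = 20 ≡ 7 = α_err ✓ (single-error assumption holds).
Step 4: error magnitude e = S_0/v_2 = S_0·∏_{j≠2}(α_2 − α_j) = 1·6 = 6 ≡ 6 (mod 13).
Step 5: correct position 2: c_2 = r_2 − e = 8 − 6 ≡ 2 (mod 13). Hence c = [11, 2, 3, 1, 9].
  Check: interpolating c through the α_i gives m(x) = 5 + 7·x (degree < 2) with m(α_i) = c_i for every i, so c is indeed a codeword.


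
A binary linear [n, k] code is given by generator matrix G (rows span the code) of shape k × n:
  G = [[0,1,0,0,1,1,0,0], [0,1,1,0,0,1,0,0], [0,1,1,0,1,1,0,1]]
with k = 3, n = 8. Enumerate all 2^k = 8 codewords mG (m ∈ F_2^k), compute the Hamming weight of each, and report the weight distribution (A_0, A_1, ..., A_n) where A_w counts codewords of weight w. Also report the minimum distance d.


Weight distribution: A_0 = 1, A_2 = 3, A_3 = 3, A_5 = 1. Minimum distance d = 2.

Enumerate all 2^3 = 8 messages m ∈ F_2^3.
For each, compute codeword c = mG in F_2^8, then tally its weight.
  m = 000 → c = 00000000, weight = 0.
  m = 100 → c = 01001100, weight = 3.
  m = 010 → c = 01100100, weight = 3.
  m = 110 → c = 00101000, weight = 2.
  m = 001 → c = 01101101, weight = 5.
  m = 101 → c = 00100001, weight = 2.
  m = 011 → c = 00001001, weight = 2.
  m = 111 → c = 01000101, weight = 3.
Tally weights:
  weight 0: 1 codewords.
  weight 2: 3 codewords.
  weight 3: 3 codewords.
  weight 5: 1 codewords.
Minimum distance d = smallest w > 0 with A_w > 0 = 2.
Sanity: Σ A_w = 8 = 2^3 = 8 ✓.


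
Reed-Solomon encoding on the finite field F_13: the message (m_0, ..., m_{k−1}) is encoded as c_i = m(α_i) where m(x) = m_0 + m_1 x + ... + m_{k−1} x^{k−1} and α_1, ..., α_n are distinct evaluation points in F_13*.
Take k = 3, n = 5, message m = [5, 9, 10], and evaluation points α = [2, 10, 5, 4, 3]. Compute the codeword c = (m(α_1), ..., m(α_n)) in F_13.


c = [11, 3, 1, 6, 5]

Message polynomial: m(x) = 5 + 9·x + 10·x^2 (mod 13).
For each evaluation point α_i, compute m(α_i) mod 13:
  α_1 = 2: Horner steps 10 → 3 → 11, so m(2) = 11.
  α_2 = 10: Horner steps 10 → 5 → 3, so m(10) = 3.
  α_3 = 5: Horner steps 10 → 7 → 1, so m(5) = 1.
  α_4 = 4: Horner steps 10 → 10 → 6, so m(4) = 6.
  α_5 = 3: Horner steps 10 → 0 → 5, so m(3) = 5.
Codeword c = [11, 3, 1, 6, 5] ∈ F_13^5.


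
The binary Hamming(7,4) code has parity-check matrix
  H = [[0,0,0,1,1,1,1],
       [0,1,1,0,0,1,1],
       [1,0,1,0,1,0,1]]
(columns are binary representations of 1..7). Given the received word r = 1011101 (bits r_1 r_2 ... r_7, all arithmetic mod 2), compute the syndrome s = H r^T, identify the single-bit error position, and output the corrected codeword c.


s = (1, 0, 0)^T, error position = 4, corrected codeword c = 1010101

Compute s = H r^T mod 2 one row at a time:
  s_1 = 1 + 1 + 0 + 1 = 3 ≡ 1 (mod 2).
  s_2 = 0 + 1 + 0 + 1 = 2 ≡ 0 (mod 2).
  s_3 = 1 + 1 + 1 + 1 = 4 ≡ 0 (mod 2).
s = (1, 0, 0)^T — this equals column 4 of H (binary 100), so error is at position 4.
Correct: flip bit 4 of r = 1011101 to get c = 1010101.


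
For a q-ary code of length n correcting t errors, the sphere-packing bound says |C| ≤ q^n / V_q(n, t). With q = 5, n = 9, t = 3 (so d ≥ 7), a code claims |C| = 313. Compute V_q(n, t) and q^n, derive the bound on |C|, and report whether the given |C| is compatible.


V_q(n, t) = 5989, q^n = 1953125, Hamming bound = 326, |C| = 313 ≤ bound (satisfied).

Step 1: Compute V_q(n, t) = Σ_{j=0}^3 C(n, j) (q−1)^j.
  j = 0: C(9,0)·(4)^0 = 1·1 = 1.
  j = 1: C(9,1)·(4)^1 = 9·4 = 36.
  j = 2: C(9,2)·(4)^2 = 36·16 = 576.
  j = 3: C(9,3)·(4)^3 = 84·64 = 5376.
  V_q(n, t) = 1 + 36 + 576 + 5376 = 5989.
Step 2: q^n = 5^9 = 1953125.
Step 3: Hamming bound ⌊q^n / V_q(n,t)⌋ = ⌊1953125/5989⌋ = 326.
Step 4: Compare |C| = 313 to 326: satisfied.
The claimed |C| lies below the Hamming bound.


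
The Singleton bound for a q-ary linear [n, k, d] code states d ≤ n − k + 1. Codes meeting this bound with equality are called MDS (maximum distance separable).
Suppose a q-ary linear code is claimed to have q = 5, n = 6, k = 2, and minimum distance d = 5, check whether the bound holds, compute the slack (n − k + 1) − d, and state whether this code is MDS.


Singleton RHS = n − k + 1 = 5, slack = 0, bound satisfied, MDS.

Singleton bound: d ≤ n − k + 1.
Here n = 6, k = 2, so n − k + 1 = 5.
Given d = 5, check d ≤ 5: YES.
Slack = (n − k + 1) − d = 0.
The code is MDS (slack = 0).
Description: the claimed parameters are [6, 2, 5]_5; such a code would be MDS (meets Singleton bound).


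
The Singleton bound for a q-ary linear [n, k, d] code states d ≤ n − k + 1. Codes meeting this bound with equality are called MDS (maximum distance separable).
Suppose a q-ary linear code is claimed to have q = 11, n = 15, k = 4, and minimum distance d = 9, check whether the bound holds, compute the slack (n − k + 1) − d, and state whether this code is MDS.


Singleton RHS = n − k + 1 = 12, slack = 3, bound satisfied, not MDS.

Singleton bound: d ≤ n − k + 1.
Here n = 15, k = 4, so n − k + 1 = 12.
Given d = 9, check d ≤ 12: YES.
Slack = (n − k + 1) − d = 3.
The code is NOT MDS (slack = 3 > 0).
Description: the claimed parameters are [15, 4, 9]_11; such a code would be non-MDS.


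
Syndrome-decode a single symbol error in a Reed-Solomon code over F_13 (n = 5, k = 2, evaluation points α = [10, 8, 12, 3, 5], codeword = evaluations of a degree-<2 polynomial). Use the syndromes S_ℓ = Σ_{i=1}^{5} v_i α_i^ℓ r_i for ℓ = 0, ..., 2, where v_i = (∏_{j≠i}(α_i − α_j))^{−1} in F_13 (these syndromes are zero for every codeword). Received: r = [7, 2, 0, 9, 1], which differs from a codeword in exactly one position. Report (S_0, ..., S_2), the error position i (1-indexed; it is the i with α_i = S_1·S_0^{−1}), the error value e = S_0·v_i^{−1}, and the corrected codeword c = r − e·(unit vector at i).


S = (4, 9, 4), error at position 3, error magnitude e = 1, c = [7, 2, 12, 9, 1].

Step 1: column multipliers v_i = (∏_{j≠i}(α_i − α_j))^{−1} mod 13.
  i = 1 (α = 10): (10−8)(10−12)(10−3)(10−5) = 2·(−2)·7·5 = −140 ≡ 3, so v_1 = 3^{−1} = 9 (mod 13).
  i = 2 (α = 8): (8−10)(8−12)(8−3)(8−5) = (−2)·(−4)·5·3 = 120 ≡ 3, so v_2 = 3^{−1} = 9 (mod 13).
  i = 3 (α = 12): (12−10)(12−8)(12−3)(12−5) = 2·4·9·7 = 504 ≡ 10, so v_3 = 10^{−1} = 4 (mod 13).
  i = 4 (α = 3): (3−10)(3−8)(3−12)(3−5) = (−7)·(−5)·(−9)·(−2) = 630 ≡ 6, so v_4 = 6^{−1} = 11 (mod 13).
  i = 5 (α = 5): (5−10)(5−8)(5−12)(5−3) = (−5)·(−3)·(−7)·2 = −210 ≡ 11, so v_5 = 11^{−1} = 6 (mod 13).
  v = [9, 9, 4, 11, 6].
Step 2: syndromes of r = [7, 2, 0, 9, 1] (all sums mod 13).
  S_0 = Σ v_i r_i = 9·7 + 9·2 + 4·0 + 11·9 + 6·1 = 186 ≡ 4.
  S_1 = Σ v_i α_i r_i = 9·10·7 + 9·8·2 + 4·12·0 + 11·3·9 + 6·5·1 = 1101 ≡ 9.
  α_i^2 mod 13 = [9, 12, 1, 9, 12].
  S_2 = Σ v_i α_i^2 r_i = 9·9·7 + 9·12·2 + 4·1·0 + 11·9·9 + 6·12·1 = 1746 ≡ 4.
  S = (4, 9, 4) ≠ 0, so r is not a codeword (an error is present).
Step 3: locate the error. For a single error e at position i, S_ℓ = v_i·e·α_i^ℓ, so α_err = S_1/S_0.
  S_0^{−1} = 4^{−1} = 10 (mod 13), so α_err = 9·10 = 90 ≡ 12 = α_3. Error position i = 3.
  Consistency check: S_2/S_1 = 4·3 = 12 ≡ 12 = α_err ✓ (single-error assumption holds).
Step 4: error magnitude e = S_0/v_3 = S_0·∏_{j≠3}(α_3 − α_j) = 4·10 = 40 ≡ 1 (mod 13).
Step 5: correct position 3: c_3 = r_3 − e = 0 − 1 ≡ 12 (mod 13). Hence c = [7, 2, 12, 9, 1].
  Check: interpolating c through the α_i gives m(x) = 8 + 9·x (degree < 2) with m(α_i) = c_i for every i, so c is indeed a codeword.


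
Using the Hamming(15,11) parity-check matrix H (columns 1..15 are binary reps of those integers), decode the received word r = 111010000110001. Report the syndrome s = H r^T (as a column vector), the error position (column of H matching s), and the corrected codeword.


s = (1, 0, 1, 1)^T, error position = 11, corrected codeword c = 111010000100001

Compute s = H r^T mod 2 one row at a time:
  s_1 = 0 + 0 + 1 + 1 + 0 + 0 + 0 + 1 = 3 ≡ 1 (mod 2).
  s_2 = 0 + 1 + 0 + 0 + 0 + 0 + 0 + 1 = 2 ≡ 0 (mod 2).
  s_3 = 1 + 1 + 0 + 0 + 1 + 1 + 0 + 1 = 5 ≡ 1 (mod 2).
  s_4 = 1 + 1 + 1 + 0 + 0 + 1 + 0 + 1 = 5 ≡ 1 (mod 2).
s = (1, 0, 1, 1)^T — this equals column 11 of H (binary 1011), so error is at position 11.
Correct: flip bit 11 of r = 111010000110001 to get c = 111010000100001.


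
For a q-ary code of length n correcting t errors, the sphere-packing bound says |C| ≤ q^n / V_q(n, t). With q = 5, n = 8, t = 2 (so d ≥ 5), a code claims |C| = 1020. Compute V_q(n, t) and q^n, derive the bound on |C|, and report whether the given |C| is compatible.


V_q(n, t) = 481, q^n = 390625, Hamming bound = 812, |C| = 1020 > bound (violated).

Step 1: Compute V_q(n, t) = Σ_{j=0}^2 C(n, j) (q−1)^j.
  j = 0: C(8,0)·(4)^0 = 1·1 = 1.
  j = 1: C(8,1)·(4)^1 = 8·4 = 32.
  j = 2: C(8,2)·(4)^2 = 28·16 = 448.
  V_q(n, t) = 1 + 32 + 448 = 481.
Step 2: q^n = 5^8 = 390625.
Step 3: Hamming bound ⌊q^n / V_q(n,t)⌋ = ⌊390625/481⌋ = 812.
Step 4: Compare |C| = 1020 to 812: violated.
The claimed |C| lies above the Hamming bound, so no 5-ary code of length 8 with d ≥ 5 can have 1020 codewords.


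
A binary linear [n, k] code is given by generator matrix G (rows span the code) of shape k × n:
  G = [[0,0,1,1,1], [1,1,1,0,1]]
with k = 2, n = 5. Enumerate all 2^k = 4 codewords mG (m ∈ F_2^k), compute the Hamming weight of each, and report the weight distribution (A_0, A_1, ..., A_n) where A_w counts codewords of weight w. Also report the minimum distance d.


Weight distribution: A_0 = 1, A_3 = 2, A_4 = 1. Minimum distance d = 3.

Enumerate all 2^2 = 4 messages m ∈ F_2^2.
For each, compute codeword c = mG in F_2^5, then tally its weight.
  m = 00 → c = 00000, weight = 0.
  m = 10 → c = 00111, weight = 3.
  m = 01 → c = 11101, weight = 4.
  m = 11 → c = 11010, weight = 3.
Tally weights:
  weight 0: 1 codewords.
  weight 3: 2 codewords.
  weight 4: 1 codewords.
Minimum distance d = smallest w > 0 with A_w > 0 = 3.
Sanity: Σ A_w = 4 = 2^2 = 4 ✓.


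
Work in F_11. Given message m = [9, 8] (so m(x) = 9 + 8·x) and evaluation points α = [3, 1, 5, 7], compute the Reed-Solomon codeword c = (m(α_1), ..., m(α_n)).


c = [0, 6, 5, 10]

Message polynomial: m(x) = 9 + 8·x (mod 11).
For each evaluation point α_i, compute m(α_i) mod 11:
  α_1 = 3: Horner steps 8 → 0, so m(3) = 0.
  α_2 = 1: Horner steps 8 → 6, so m(1) = 6.
  α_3 = 5: Horner steps 8 → 5, so m(5) = 5.
  α_4 = 7: Horner steps 8 → 10, so m(7) = 10.
Codeword c = [0, 6, 5, 10] ∈ F_11^4.


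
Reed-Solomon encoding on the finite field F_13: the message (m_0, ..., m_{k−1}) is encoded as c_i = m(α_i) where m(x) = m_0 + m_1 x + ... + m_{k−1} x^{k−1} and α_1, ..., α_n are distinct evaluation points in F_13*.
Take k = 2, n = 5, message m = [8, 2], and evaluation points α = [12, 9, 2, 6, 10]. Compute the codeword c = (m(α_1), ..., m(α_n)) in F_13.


c = [6, 0, 12, 7, 2]

Message polynomial: m(x) = 8 + 2·x (mod 13).
For each evaluation point α_i, compute m(α_i) mod 13:
  α_1 = 12: Horner steps 2 → 6, so m(12) = 6.
  α_2 = 9: Horner steps 2 → 0, so m(9) = 0.
  α_3 = 2: Horner steps 2 → 12, so m(2) = 12.
  α_4 = 6: Horner steps 2 → 7, so m(6) = 7.
  α_5 = 10: Horner steps 2 → 2, so m(10) = 2.
Codeword c = [6, 0, 12, 7, 2] ∈ F_13^5.


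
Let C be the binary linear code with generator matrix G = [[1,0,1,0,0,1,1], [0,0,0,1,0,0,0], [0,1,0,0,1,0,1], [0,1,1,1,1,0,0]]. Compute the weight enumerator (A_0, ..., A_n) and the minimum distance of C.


Weight distribution: A_0 = 1, A_1 = 1, A_2 = 2, A_3 = 4, A_4 = 3, A_5 = 3, A_6 = 2. Minimum distance d = 1.

Enumerate all 2^4 = 16 messages m ∈ F_2^4.
For each, compute codeword c = mG in F_2^7, then tally its weight.
  m = 0000 → c = 0000000, weight = 0.
  m = 1000 → c = 1010011, weight = 4.
  m = 0100 → c = 0001000, weight = 1.
  m = 1100 → c = 1011011, weight = 5.
  m = 0010 → c = 0100101, weight = 3.
  m = 1010 → c = 1110110, weight = 5.
  m = 0110 → c = 0101101, weight = 4.
  m = 1110 → c = 1111110, weight = 6.
  m = 0001 → c = 0111100, weight = 4.
  m = 1001 → c = 1101111, weight = 6.
  m = 0101 → c = 0110100, weight = 3.
  m = 1101 → c = 1100111, weight = 5.
  m = 0011 → c = 0011001, weight = 3.
  m = 1011 → c = 1001010, weight = 3.
  m = 0111 → c = 0010001, weight = 2.
  m = 1111 → c = 1000010, weight = 2.
Tally weights:
  weight 0: 1 codewords.
  weight 1: 1 codewords.
  weight 2: 2 codewords.
  weight 3: 4 codewords.
  weight 4: 3 codewords.
  weight 5: 3 codewords.
  weight 6: 2 codewords.
Minimum distance d = smallest w > 0 with A_w > 0 = 1.
Sanity: Σ A_w = 16 = 2^4 = 16 ✓.


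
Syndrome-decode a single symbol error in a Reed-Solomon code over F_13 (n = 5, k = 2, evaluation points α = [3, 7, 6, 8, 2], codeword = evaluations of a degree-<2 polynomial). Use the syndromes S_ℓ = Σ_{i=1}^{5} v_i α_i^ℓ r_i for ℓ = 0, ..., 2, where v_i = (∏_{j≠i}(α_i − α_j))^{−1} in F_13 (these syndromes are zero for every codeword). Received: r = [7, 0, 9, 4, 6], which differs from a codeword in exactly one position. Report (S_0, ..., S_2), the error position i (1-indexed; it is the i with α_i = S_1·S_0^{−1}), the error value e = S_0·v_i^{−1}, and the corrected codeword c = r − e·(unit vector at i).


S = (2, 6, 5), error at position 1, error magnitude e = 10, c = [10, 0, 9, 4, 6].

Step 1: column multipliers v_i = (∏_{j≠i}(α_i − α_j))^{−1} mod 13.
  i = 1 (α = 3): (3−7)(3−6)(3−8)(3−2) = (−4)·(−3)·(−5)·1 = −60 ≡ 5, so v_1 = 5^{−1} = 8 (mod 13).
  i = 2 (α = 7): (7−3)(7−6)(7−8)(7−2) = 4·1·(−1)·5 = −20 ≡ 6, so v_2 = 6^{−1} = 11 (mod 13).
  i = 3 (α = 6): (6−3)(6−7)(6−8)(6−2) = 3·(−1)·(−2)·4 = 24 ≡ 11, so v_3 = 11^{−1} = 6 (mod 13).
  i = 4 (α = 8): (8−3)(8−7)(8−6)(8−2) = 5·1·2·6 = 60 ≡ 8, so v_4 = 8^{−1} = 5 (mod 13).
  i = 5 (α = 2): (2−3)(2−7)(2−6)(2−8) = (−1)·(−5)·(−4)·(−6) = 120 ≡ 3, so v_5 = 3^{−1} = 9 (mod 13).
  v = [8, 11, 6, 5, 9].
Step 2: syndromes of r = [7, 0, 9, 4, 6] (all sums mod 13).
  S_0 = Σ v_i r_i = 8·7 + 11·0 + 6·9 + 5·4 + 9·6 = 184 ≡ 2.
  S_1 = Σ v_i α_i r_i = 8·3·7 + 11·7·0 + 6·6·9 + 5·8·4 + 9·2·6 = 760 ≡ 6.
  α_i^2 mod 13 = [9, 10, 10, 12, 4].
  S_2 = Σ v_i α_i^2 r_i = 8·9·7 + 11·10·0 + 6·10·9 + 5·12·4 + 9·4·6 = 1500 ≡ 5.
  S = (2, 6, 5) ≠ 0, so r is not a codeword (an error is present).
Step 3: locate the error. For a single error e at position i, S_ℓ = v_i·e·α_i^ℓ, so α_err = S_1/S_0.
  S_0^{−1} = 2^{−1} = 7 (mod 13), so α_err = 6·7 = 42 ≡ 3 = α_1. Error position i = 1.
  Consistency check: S_2/S_1 = 5·11 = 55 ≡ 3 = α_err ✓ (single-error assumption holds).
Step 4: error magnitude e = S_0/v_1 = S_0·∏_{j≠1}(α_1 − α_j) = 2·5 = 10 ≡ 10 (mod 13).
Step 5: correct position 1: c_1 = r_1 − e = 7 − 10 ≡ 10 (mod 13). Hence c = [10, 0, 9, 4, 6].
  Check: interpolating c through the α_i gives m(x) = 11 + 4·x (degree < 2) with m(α_i) = c_i for every i, so c is indeed a codeword.


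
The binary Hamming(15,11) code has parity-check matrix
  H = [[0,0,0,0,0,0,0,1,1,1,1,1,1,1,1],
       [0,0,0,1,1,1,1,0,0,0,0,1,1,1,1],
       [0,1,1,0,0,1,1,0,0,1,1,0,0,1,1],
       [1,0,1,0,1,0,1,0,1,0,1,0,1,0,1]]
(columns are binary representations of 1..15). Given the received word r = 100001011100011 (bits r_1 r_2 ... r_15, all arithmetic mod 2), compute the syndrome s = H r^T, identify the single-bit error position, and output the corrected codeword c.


s = (1, 1, 0, 1)^T, error position = 13, corrected codeword c = 100001011100111

Compute s = H r^T mod 2 one row at a time:
  s_1 = 1 + 1 + 1 + 0 + 0 + 0 + 1 + 1 = 5 ≡ 1 (mod 2).
  s_2 = 0 + 0 + 1 + 0 + 0 + 0 + 1 + 1 = 3 ≡ 1 (mod 2).
  s_3 = 0 + 0 + 1 + 0 + 1 + 0 + 1 + 1 = 4 ≡ 0 (mod 2).
  s_4 = 1 + 0 + 0 + 0 + 1 + 0 + 0 + 1 = 3 ≡ 1 (mod 2).
s = (1, 1, 0, 1)^T — this equals column 13 of H (binary 1101), so error is at position 13.
Correct: flip bit 13 of r = 100001011100011 to get c = 100001011100111.


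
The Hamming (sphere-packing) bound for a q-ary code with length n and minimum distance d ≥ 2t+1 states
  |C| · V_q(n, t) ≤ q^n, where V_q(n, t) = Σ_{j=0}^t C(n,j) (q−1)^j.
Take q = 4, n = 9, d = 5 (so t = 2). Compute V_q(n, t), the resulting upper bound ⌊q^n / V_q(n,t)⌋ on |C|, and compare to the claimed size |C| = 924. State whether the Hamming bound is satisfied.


V_q(n, t) = 352, q^n = 262144, Hamming bound = 744, |C| = 924 > bound (violated).

Step 1: Compute V_q(n, t) = Σ_{j=0}^2 C(n, j) (q−1)^j.
  j = 0: C(9,0)·(3)^0 = 1·1 = 1.
  j = 1: C(9,1)·(3)^1 = 9·3 = 27.
  j = 2: C(9,2)·(3)^2 = 36·9 = 324.
  V_q(n, t) = 1 + 27 + 324 = 352.
Step 2: q^n = 4^9 = 262144.
Step 3: Hamming bound ⌊q^n / V_q(n,t)⌋ = ⌊262144/352⌋ = 744.
Step 4: Compare |C| = 924 to 744: violated.
The claimed |C| lies above the Hamming bound, so no 4-ary code of length 9 with d ≥ 5 can have 924 codewords.


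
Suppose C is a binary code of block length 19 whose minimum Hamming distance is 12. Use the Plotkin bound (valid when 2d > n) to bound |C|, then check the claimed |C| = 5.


Plotkin bound M ≤ 4; given |C| = 5 > bound (violated).

Check applicability: 2d = 24, n = 19.
2d − n = 5 > 0, so Plotkin applies.
Compute d/(2d−n) = 12/5 ≈ 2.4000.
⌊d/(2d−n)⌋ = 2.
Plotkin bound: M ≤ 2·2 = 4.
Given |C| = 5, check: VIOLATED.
This |C| is above the Plotkin bound, so no binary code with n = 19, d = 12 and 5 codewords exists.


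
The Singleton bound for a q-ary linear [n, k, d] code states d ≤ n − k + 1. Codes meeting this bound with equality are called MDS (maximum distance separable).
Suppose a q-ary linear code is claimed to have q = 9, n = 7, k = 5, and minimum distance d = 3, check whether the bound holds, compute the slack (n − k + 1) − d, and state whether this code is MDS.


Singleton RHS = n − k + 1 = 3, slack = 0, bound satisfied, MDS.

Singleton bound: d ≤ n − k + 1.
Here n = 7, k = 5, so n − k + 1 = 3.
Given d = 3, check d ≤ 3: YES.
Slack = (n − k + 1) − d = 0.
The code is MDS (slack = 0).
Description: the claimed parameters are [7, 5, 3]_9; such a code would be MDS (meets Singleton bound).


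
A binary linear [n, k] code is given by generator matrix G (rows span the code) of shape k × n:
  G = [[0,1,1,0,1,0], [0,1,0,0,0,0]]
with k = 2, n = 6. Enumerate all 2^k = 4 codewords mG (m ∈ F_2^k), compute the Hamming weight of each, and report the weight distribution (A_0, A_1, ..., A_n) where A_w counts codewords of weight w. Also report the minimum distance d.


Weight distribution: A_0 = 1, A_1 = 1, A_2 = 1, A_3 = 1. Minimum distance d = 1.

Enumerate all 2^2 = 4 messages m ∈ F_2^2.
For each, compute codeword c = mG in F_2^6, then tally its weight.
  m = 00 → c = 000000, weight = 0.
  m = 10 → c = 011010, weight = 3.
  m = 01 → c = 010000, weight = 1.
  m = 11 → c = 001010, weight = 2.
Tally weights:
  weight 0: 1 codewords.
  weight 1: 1 codewords.
  weight 2: 1 codewords.
  weight 3: 1 codewords.
Minimum distance d = smallest w > 0 with A_w > 0 = 1.
Sanity: Σ A_w = 4 = 2^2 = 4 ✓.


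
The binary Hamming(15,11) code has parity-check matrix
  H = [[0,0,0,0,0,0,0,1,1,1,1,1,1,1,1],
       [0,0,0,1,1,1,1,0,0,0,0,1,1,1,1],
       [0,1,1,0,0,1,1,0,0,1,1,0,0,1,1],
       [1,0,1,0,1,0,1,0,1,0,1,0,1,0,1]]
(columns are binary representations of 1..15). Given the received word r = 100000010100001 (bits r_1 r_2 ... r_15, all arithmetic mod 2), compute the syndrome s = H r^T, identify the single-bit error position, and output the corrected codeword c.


s = (1, 1, 0, 0)^T, error position = 12, corrected codeword c = 100000010101001

Compute s = H r^T mod 2 one row at a time:
  s_1 = 1 + 0 + 1 + 0 + 0 + 0 + 0 + 1 = 3 ≡ 1 (mod 2).
  s_2 = 0 + 0 + 0 + 0 + 0 + 0 + 0 + 1 = 1 ≡ 1 (mod 2).
  s_3 = 0 + 0 + 0 + 0 + 1 + 0 + 0 + 1 = 2 ≡ 0 (mod 2).
  s_4 = 1 + 0 + 0 + 0 + 0 + 0 + 0 + 1 = 2 ≡ 0 (mod 2).
s = (1, 1, 0, 0)^T — this equals column 12 of H (binary 1100), so error is at position 12.
Correct: flip bit 12 of r = 100000010100001 to get c = 100000010101001.


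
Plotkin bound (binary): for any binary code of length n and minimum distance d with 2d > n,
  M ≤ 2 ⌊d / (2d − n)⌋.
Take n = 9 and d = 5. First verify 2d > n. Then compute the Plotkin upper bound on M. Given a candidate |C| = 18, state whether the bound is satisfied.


Plotkin bound M ≤ 10; given |C| = 18 > bound (violated).

Check applicability: 2d = 10, n = 9.
2d − n = 1 > 0, so Plotkin applies.
Compute d/(2d−n) = 5/1 ≈ 5.0000.
⌊d/(2d−n)⌋ = 5.
Plotkin bound: M ≤ 2·5 = 10.
Given |C| = 18, check: VIOLATED.
This |C| is above the Plotkin bound, so no binary code with n = 9, d = 5 and 18 codewords exists.


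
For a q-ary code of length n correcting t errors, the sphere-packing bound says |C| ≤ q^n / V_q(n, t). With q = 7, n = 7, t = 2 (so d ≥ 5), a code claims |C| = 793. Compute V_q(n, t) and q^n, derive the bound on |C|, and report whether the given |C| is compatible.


V_q(n, t) = 799, q^n = 823543, Hamming bound = 1030, |C| = 793 ≤ bound (satisfied).

Step 1: Compute V_q(n, t) = Σ_{j=0}^2 C(n, j) (q−1)^j.
  j = 0: C(7,0)·(6)^0 = 1·1 = 1.
  j = 1: C(7,1)·(6)^1 = 7·6 = 42.
  j = 2: C(7,2)·(6)^2 = 21·36 = 756.
  V_q(n, t) = 1 + 42 + 756 = 799.
Step 2: q^n = 7^7 = 823543.
Step 3: Hamming bound ⌊q^n / V_q(n,t)⌋ = ⌊823543/799⌋ = 1030.
Step 4: Compare |C| = 793 to 1030: satisfied.
The claimed |C| lies below the Hamming bound.


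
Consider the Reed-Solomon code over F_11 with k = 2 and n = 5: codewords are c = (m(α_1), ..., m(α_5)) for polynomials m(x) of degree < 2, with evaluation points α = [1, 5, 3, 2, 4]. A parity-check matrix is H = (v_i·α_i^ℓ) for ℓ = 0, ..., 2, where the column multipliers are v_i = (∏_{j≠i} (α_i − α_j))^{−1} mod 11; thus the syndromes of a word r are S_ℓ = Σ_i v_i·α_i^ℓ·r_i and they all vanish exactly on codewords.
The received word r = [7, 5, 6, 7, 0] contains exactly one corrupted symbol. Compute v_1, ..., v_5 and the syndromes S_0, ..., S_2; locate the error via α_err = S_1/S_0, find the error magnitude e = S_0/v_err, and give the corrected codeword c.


S = (10, 9, 7), error at position 4, error magnitude e = 6, c = [7, 5, 6, 1, 0].

Step 1: column multipliers v_i = (∏_{j≠i}(α_i − α_j))^{−1} mod 11.
  i = 1 (α = 1): (1−5)(1−3)(1−2)(1−4) = (−4)·(−2)·(−1)·(−3) = 24 ≡ 2, so v_1 = 2^{−1} = 6 (mod 11).
  i = 2 (α = 5): (5−1)(5−3)(5−2)(5−4) = 4·2·3·1 = 24 ≡ 2, so v_2 = 2^{−1} = 6 (mod 11).
  i = 3 (α = 3): (3−1)(3−5)(3−2)(3−4) = 2·(−2)·1·(−1) = 4 ≡ 4, so v_3 = 4^{−1} = 3 (mod 11).
  i = 4 (α = 2): (2−1)(2−5)(2−3)(2−4) = 1·(−3)·(−1)·(−2) = −6 ≡ 5, so v_4 = 5^{−1} = 9 (mod 11).
  i = 5 (α = 4): (4−1)(4−5)(4−3)(4−2) = 3·(−1)·1·2 = −6 ≡ 5, so v_5 = 5^{−1} = 9 (mod 11).
  v = [6, 6, 3, 9, 9].
Step 2: syndromes of r = [7, 5, 6, 7, 0] (all sums mod 11).
  S_0 = Σ v_i r_i = 6·7 + 6·5 + 3·6 + 9·7 + 9·0 = 153 ≡ 10.
  S_1 = Σ v_i α_i r_i = 6·1·7 + 6·5·5 + 3·3·6 + 9·2·7 + 9·4·0 = 372 ≡ 9.
  α_i^2 mod 11 = [1, 3, 9, 4, 5].
  S_2 = Σ v_i α_i^2 r_i = 6·1·7 + 6·3·5 + 3·9·6 + 9·4·7 + 9·5·0 = 546 ≡ 7.
  S = (10, 9, 7) ≠ 0, so r is not a codeword (an error is present).
Step 3: locate the error. For a single error e at position i, S_ℓ = v_i·e·α_i^ℓ, so α_err = S_1/S_0.
  S_0^{−1} = 10^{−1} = 10 (mod 11), so α_err = 9·10 = 90 ≡ 2 = α_4. Error position i = 4.
  Consistency check: S_2/S_1 = 7·5 = 35 ≡ 2 = α_err ✓ (single-error assumption holds).
Step 4: error magnitude e = S_0/v_4 = S_0·∏_{j≠4}(α_4 − α_j) = 10·5 = 50 ≡ 6 (mod 11).
Step 5: correct position 4: c_4 = r_4 − e = 7 − 6 ≡ 1 (mod 11). Hence c = [7, 5, 6, 1, 0].
  Check: interpolating c through the α_i gives m(x) = 2 + 5·x (degree < 2) with m(α_i) = c_i for every i, so c is indeed a codeword.


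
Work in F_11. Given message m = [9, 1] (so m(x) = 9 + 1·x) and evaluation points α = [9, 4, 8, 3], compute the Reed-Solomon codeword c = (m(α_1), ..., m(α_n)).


c = [7, 2, 6, 1]

Message polynomial: m(x) = 9 + 1·x (mod 11).
For each evaluation point α_i, compute m(α_i) mod 11:
  α_1 = 9: Horner steps 1 → 7, so m(9) = 7.
  α_2 = 4: Horner steps 1 → 2, so m(4) = 2.
  α_3 = 8: Horner steps 1 → 6, so m(8) = 6.
  α_4 = 3: Horner steps 1 → 1, so m(3) = 1.
Codeword c = [7, 2, 6, 1] ∈ F_11^4.


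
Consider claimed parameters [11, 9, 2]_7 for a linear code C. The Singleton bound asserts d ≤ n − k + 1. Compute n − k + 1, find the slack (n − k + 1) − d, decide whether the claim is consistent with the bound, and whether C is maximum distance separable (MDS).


Singleton RHS = n − k + 1 = 3, slack = 1, bound satisfied, not MDS.

Singleton bound: d ≤ n − k + 1.
Here n = 11, k = 9, so n − k + 1 = 3.
Given d = 2, check d ≤ 3: YES.
Slack = (n − k + 1) − d = 1.
The code is NOT MDS (slack = 1 > 0).
Description: the claimed parameters are [11, 9, 2]_7; such a code would be non-MDS.


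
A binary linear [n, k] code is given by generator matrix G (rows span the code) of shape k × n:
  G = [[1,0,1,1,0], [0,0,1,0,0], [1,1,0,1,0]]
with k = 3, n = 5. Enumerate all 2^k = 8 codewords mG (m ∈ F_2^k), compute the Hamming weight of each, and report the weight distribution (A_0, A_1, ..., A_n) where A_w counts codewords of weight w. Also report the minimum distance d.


Weight distribution: A_0 = 1, A_1 = 2, A_2 = 2, A_3 = 2, A_4 = 1. Minimum distance d = 1.

Enumerate all 2^3 = 8 messages m ∈ F_2^3.
For each, compute codeword c = mG in F_2^5, then tally its weight.
  m = 000 → c = 00000, weight = 0.
  m = 100 → c = 10110, weight = 3.
  m = 010 → c = 00100, weight = 1.
  m = 110 → c = 10010, weight = 2.
  m = 001 → c = 11010, weight = 3.
  m = 101 → c = 01100, weight = 2.
  m = 011 → c = 11110, weight = 4.
  m = 111 → c = 01000, weight = 1.
Tally weights:
  weight 0: 1 codewords.
  weight 1: 2 codewords.
  weight 2: 2 codewords.
  weight 3: 2 codewords.
  weight 4: 1 codewords.
Minimum distance d = smallest w > 0 with A_w > 0 = 1.
Sanity: Σ A_w = 8 = 2^3 = 8 ✓.


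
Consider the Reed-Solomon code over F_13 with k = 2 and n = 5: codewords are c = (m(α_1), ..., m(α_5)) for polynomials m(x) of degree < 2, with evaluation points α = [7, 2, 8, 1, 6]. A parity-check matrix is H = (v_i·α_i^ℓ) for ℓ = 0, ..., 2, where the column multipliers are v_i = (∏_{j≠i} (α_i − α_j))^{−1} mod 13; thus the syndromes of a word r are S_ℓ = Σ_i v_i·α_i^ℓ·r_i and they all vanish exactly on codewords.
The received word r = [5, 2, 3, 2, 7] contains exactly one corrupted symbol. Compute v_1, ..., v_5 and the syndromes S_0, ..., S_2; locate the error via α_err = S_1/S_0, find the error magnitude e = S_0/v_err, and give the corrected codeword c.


S = (12, 12, 12), error at position 4, error magnitude e = 11, c = [5, 2, 3, 4, 7].

Step 1: column multipliers v_i = (∏_{j≠i}(α_i − α_j))^{−1} mod 13.
  i = 1 (α = 7): (7−2)(7−8)(7−1)(7−6) = 5·(−1)·6·1 = −30 ≡ 9, so v_1 = 9^{−1} = 3 (mod 13).
  i = 2 (α = 2): (2−7)(2−8)(2−1)(2−6) = (−5)·(−6)·1·(−4) = −120 ≡ 10, so v_2 = 10^{−1} = 4 (mod 13).
  i = 3 (α = 8): (8−7)(8−2)(8−1)(8−6) = 1·6·7·2 = 84 ≡ 6, so v_3 = 6^{−1} = 11 (mod 13).
  i = 4 (α = 1): (1−7)(1−2)(1−8)(1−6) = (−6)·(−1)·(−7)·(−5) = 210 ≡ 2, so v_4 = 2^{−1} = 7 (mod 13).
  i = 5 (α = 6): (6−7)(6−2)(6−8)(6−1) = (−1)·4·(−2)·5 = 40 ≡ 1, so v_5 = 1^{−1} = 1 (mod 13).
  v = [3, 4, 11, 7, 1].
Step 2: syndromes of r = [5, 2, 3, 2, 7] (all sums mod 13).
  S_0 = Σ v_i r_i = 3·5 + 4·2 + 11·3 + 7·2 + 1·7 = 77 ≡ 12.
  S_1 = Σ v_i α_i r_i = 3·7·5 + 4·2·2 + 11·8·3 + 7·1·2 + 1·6·7 = 441 ≡ 12.
  α_i^2 mod 13 = [10, 4, 12, 1, 10].
  S_2 = Σ v_i α_i^2 r_i = 3·10·5 + 4·4·2 + 11·12·3 + 7·1·2 + 1·10·7 = 662 ≡ 12.
  S = (12, 12, 12) ≠ 0, so r is not a codeword (an error is present).
Step 3: locate the error. For a single error e at position i, S_ℓ = v_i·e·α_i^ℓ, so α_err = S_1/S_0.
  S_0^{−1} = 12^{−1} = 12 (mod 13), so α_err = 12·12 = 144 ≡ 1 = α_4. Error position i = 4.
  Consistency check: S_2/S_1 = 12·12 = 144 ≡ 1 = α_err ✓ (single-error assumption holds).
Step 4: error magnitude e = S_0/v_4 = S_0·∏_{j≠4}(α_4 − α_j) = 12·2 = 24 ≡ 11 (mod 13).
Step 5: correct position 4: c_4 = r_4 − e = 2 − 11 ≡ 4 (mod 13). Hence c = [5, 2, 3, 4, 7].
  Check: interpolating c through the α_i gives m(x) = 6 + 11·x (degree < 2) with m(α_i) = c_i for every i, so c is indeed a codeword.


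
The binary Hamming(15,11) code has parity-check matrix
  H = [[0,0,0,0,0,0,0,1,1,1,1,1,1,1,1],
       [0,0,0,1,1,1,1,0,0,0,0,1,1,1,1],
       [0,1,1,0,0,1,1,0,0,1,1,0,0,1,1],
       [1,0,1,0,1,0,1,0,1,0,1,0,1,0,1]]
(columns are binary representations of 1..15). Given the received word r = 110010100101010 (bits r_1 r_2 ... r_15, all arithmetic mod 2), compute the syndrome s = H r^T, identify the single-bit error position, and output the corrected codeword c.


s = (1, 0, 0, 1)^T, error position = 9, corrected codeword c = 110010101101010

Compute s = H r^T mod 2 one row at a time:
  s_1 = 0 + 0 + 1 + 0 + 1 + 0 + 1 + 0 = 3 ≡ 1 (mod 2).
  s_2 = 0 + 1 + 0 + 1 + 1 + 0 + 1 + 0 = 4 ≡ 0 (mod 2).
  s_3 = 1 + 0 + 0 + 1 + 1 + 0 + 1 + 0 = 4 ≡ 0 (mod 2).
  s_4 = 1 + 0 + 1 + 1 + 0 + 0 + 0 + 0 = 3 ≡ 1 (mod 2).
s = (1, 0, 0, 1)^T — this equals column 9 of H (binary 1001), so error is at position 9.
Correct: flip bit 9 of r = 110010100101010 to get c = 110010101101010.


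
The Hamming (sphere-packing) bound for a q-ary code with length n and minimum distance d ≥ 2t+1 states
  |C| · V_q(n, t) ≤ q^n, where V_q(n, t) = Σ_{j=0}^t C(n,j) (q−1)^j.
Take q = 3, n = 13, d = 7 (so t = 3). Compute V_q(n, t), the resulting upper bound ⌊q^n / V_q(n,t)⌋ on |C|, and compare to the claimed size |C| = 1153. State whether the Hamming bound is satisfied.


V_q(n, t) = 2627, q^n = 1594323, Hamming bound = 606, |C| = 1153 > bound (violated).

Step 1: Compute V_q(n, t) = Σ_{j=0}^3 C(n, j) (q−1)^j.
  j = 0: C(13,0)·(2)^0 = 1·1 = 1.
  j = 1: C(13,1)·(2)^1 = 13·2 = 26.
  j = 2: C(13,2)·(2)^2 = 78·4 = 312.
  j = 3: C(13,3)·(2)^3 = 286·8 = 2288.
  V_q(n, t) = 1 + 26 + 312 + 2288 = 2627.
Step 2: q^n = 3^13 = 1594323.
Step 3: Hamming bound ⌊q^n / V_q(n,t)⌋ = ⌊1594323/2627⌋ = 606.
Step 4: Compare |C| = 1153 to 606: violated.
The claimed |C| lies above the Hamming bound, so no 3-ary code of length 13 with d ≥ 7 can have 1153 codewords.


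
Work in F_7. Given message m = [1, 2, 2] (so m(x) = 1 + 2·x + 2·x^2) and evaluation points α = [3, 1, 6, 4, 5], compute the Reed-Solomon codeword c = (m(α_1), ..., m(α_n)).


c = [4, 5, 1, 6, 5]

Message polynomial: m(x) = 1 + 2·x + 2·x^2 (mod 7).
For each evaluation point α_i, compute m(α_i) mod 7:
  α_1 = 3: Horner steps 2 → 1 → 4, so m(3) = 4.
  α_2 = 1: Horner steps 2 → 4 → 5, so m(1) = 5.
  α_3 = 6: Horner steps 2 → 0 → 1, so m(6) = 1.
  α_4 = 4: Horner steps 2 → 3 → 6, so m(4) = 6.
  α_5 = 5: Horner steps 2 → 5 → 5, so m(5) = 5.
Codeword c = [4, 5, 1, 6, 5] ∈ F_7^5.


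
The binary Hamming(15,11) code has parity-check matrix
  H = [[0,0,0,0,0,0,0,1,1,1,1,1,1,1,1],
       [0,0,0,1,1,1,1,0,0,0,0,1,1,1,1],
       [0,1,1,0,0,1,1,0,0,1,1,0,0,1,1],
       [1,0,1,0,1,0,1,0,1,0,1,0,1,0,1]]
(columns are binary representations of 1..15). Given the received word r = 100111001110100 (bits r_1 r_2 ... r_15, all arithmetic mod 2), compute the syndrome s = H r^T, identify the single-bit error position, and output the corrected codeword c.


s = (0, 0, 1, 1)^T, error position = 3, corrected codeword c = 101111001110100

Compute s = H r^T mod 2 one row at a time:
  s_1 = 0 + 1 + 1 + 1 + 0 + 1 + 0 + 0 = 4 ≡ 0 (mod 2).
  s_2 = 1 + 1 + 1 + 0 + 0 + 1 + 0 + 0 = 4 ≡ 0 (mod 2).
  s_3 = 0 + 0 + 1 + 0 + 1 + 1 + 0 + 0 = 3 ≡ 1 (mod 2).
  s_4 = 1 + 0 + 1 + 0 + 1 + 1 + 1 + 0 = 5 ≡ 1 (mod 2).
s = (0, 0, 1, 1)^T — this equals column 3 of H (binary 0011), so error is at position 3.
Correct: flip bit 3 of r = 100111001110100 to get c = 101111001110100.


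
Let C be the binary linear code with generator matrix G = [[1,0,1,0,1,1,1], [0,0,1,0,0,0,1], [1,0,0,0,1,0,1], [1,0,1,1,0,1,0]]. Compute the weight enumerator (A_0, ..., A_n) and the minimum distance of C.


Weight distribution: A_0 = 1, A_2 = 4, A_3 = 6, A_4 = 3, A_5 = 2. Minimum distance d = 2.

Enumerate all 2^4 = 16 messages m ∈ F_2^4.
For each, compute codeword c = mG in F_2^7, then tally its weight.
  m = 0000 → c = 0000000, weight = 0.
  m = 1000 → c = 1010111, weight = 5.
  m = 0100 → c = 0010001, weight = 2.
  m = 1100 → c = 1000110, weight = 3.
  m = 0010 → c = 1000101, weight = 3.
  m = 1010 → c = 0010010, weight = 2.
  m = 0110 → c = 1010100, weight = 3.
  m = 1110 → c = 0000011, weight = 2.
  m = 0001 → c = 1011010, weight = 4.
  m = 1001 → c = 0001101, weight = 3.
  m = 0101 → c = 1001011, weight = 4.
  m = 1101 → c = 0011100, weight = 3.
  m = 0011 → c = 0011111, weight = 5.
  m = 1011 → c = 1001000, weight = 2.
  m = 0111 → c = 0001110, weight = 3.
  m = 1111 → c = 1011001, weight = 4.
Tally weights:
  weight 0: 1 codewords.
  weight 2: 4 codewords.
  weight 3: 6 codewords.
  weight 4: 3 codewords.
  weight 5: 2 codewords.
Minimum distance d = smallest w > 0 with A_w > 0 = 2.
Sanity: Σ A_w = 16 = 2^4 = 16 ✓.


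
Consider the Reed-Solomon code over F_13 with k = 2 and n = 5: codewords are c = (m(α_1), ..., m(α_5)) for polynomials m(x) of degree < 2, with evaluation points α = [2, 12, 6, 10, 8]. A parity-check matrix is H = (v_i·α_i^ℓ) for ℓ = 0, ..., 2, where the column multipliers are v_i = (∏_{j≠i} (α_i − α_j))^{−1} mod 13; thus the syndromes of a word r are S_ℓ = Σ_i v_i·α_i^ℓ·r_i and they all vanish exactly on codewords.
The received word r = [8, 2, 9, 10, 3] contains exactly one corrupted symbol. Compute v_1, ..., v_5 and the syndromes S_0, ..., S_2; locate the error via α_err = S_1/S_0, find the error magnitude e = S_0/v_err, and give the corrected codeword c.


S = (2, 11, 2), error at position 2, error magnitude e = 11, c = [8, 4, 9, 10, 3].

Step 1: column multipliers v_i = (∏_{j≠i}(α_i − α_j))^{−1} mod 13.
  i = 1 (α = 2): (2−12)(2−6)(2−10)(2−8) = (−10)·(−4)·(−8)·(−6) = 1920 ≡ 9, so v_1 = 9^{−1} = 3 (mod 13).
  i = 2 (α = 12): (12−2)(12−6)(12−10)(12−8) = 10·6·2·4 = 480 ≡ 12, so v_2 = 12^{−1} = 12 (mod 13).
  i = 3 (α = 6): (6−2)(6−12)(6−10)(6−8) = 4·(−6)·(−4)·(−2) = −192 ≡ 3, so v_3 = 3^{−1} = 9 (mod 13).
  i = 4 (α = 10): (10−2)(10−12)(10−6)(10−8) = 8·(−2)·4·2 = −128 ≡ 2, so v_4 = 2^{−1} = 7 (mod 13).
  i = 5 (α = 8): (8−2)(8−12)(8−6)(8−10) = 6·(−4)·2·(−2) = 96 ≡ 5, so v_5 = 5^{−1} = 8 (mod 13).
  v = [3, 12, 9, 7, 8].
Step 2: syndromes of r = [8, 2, 9, 10, 3] (all sums mod 13).
  S_0 = Σ v_i r_i = 3·8 + 12·2 + 9·9 + 7·10 + 8·3 = 223 ≡ 2.
  S_1 = Σ v_i α_i r_i = 3·2·8 + 12·12·2 + 9·6·9 + 7·10·10 + 8·8·3 = 1714 ≡ 11.
  α_i^2 mod 13 = [4, 1, 10, 9, 12].
  S_2 = Σ v_i α_i^2 r_i = 3·4·8 + 12·1·2 + 9·10·9 + 7·9·10 + 8·12·3 = 1848 ≡ 2.
  S = (2, 11, 2) ≠ 0, so r is not a codeword (an error is present).
Step 3: locate the error. For a single error e at position i, S_ℓ = v_i·e·α_i^ℓ, so α_err = S_1/S_0.
  S_0^{−1} = 2^{−1} = 7 (mod 13), so α_err = 11·7 = 77 ≡ 12 = α_2. Error position i = 2.
  Consistency check: S_2/S_1 = 2·6 = 12 ≡ 12 = α_err ✓ (single-error assumption holds).
Step 4: error magnitude e = S_0/v_2 = S_0·∏_{j≠2}(α_2 − α_j) = 2·12 = 24 ≡ 11 (mod 13).
Step 5: correct position 2: c_2 = r_2 − e = 2 − 11 ≡ 4 (mod 13). Hence c = [8, 4, 9, 10, 3].
  Check: interpolating c through the α_i gives m(x) = 1 + 10·x (degree < 2) with m(α_i) = c_i for every i, so c is indeed a codeword.
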